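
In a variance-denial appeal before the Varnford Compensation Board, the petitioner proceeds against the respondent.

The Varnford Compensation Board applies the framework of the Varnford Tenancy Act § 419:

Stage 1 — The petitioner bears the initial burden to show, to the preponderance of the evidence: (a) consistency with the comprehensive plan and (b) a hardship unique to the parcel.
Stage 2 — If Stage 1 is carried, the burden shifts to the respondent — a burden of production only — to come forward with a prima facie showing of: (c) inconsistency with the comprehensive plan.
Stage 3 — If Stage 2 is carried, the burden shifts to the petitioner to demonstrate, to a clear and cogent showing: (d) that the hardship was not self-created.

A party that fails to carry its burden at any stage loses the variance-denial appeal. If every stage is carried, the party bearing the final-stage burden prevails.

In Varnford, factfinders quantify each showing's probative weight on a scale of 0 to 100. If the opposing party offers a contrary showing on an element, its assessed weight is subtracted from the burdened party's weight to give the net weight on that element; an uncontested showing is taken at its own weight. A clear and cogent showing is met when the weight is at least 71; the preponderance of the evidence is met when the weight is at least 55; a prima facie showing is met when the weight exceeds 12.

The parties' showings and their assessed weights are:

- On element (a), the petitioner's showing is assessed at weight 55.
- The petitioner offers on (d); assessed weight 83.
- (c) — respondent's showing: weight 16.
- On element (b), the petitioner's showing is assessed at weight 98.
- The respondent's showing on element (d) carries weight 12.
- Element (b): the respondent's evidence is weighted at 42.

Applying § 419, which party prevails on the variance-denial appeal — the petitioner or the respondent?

petitioner

Stage 1 (petitioner, the preponderance of the evidence, weight is at least 55): (a) 55 ≥ 55 — meets; (b) net 98−42=56 ≥ 55 — meets.
  Stage 1 is satisfied; the onus moves to the respondent.
Stage 2 (respondent, a prima facie showing, weight exceeds 12): (c) 16 > 12 — meets.
  All elements met. The burden passes to the petitioner.
Stage 3 (petitioner, a clear and cogent showing, weight is at least 71): (d) net 83−12=71 ≥ 71 — meets.
  The petitioner carries the last stage.
With every stage satisfied, the petitioner prevails.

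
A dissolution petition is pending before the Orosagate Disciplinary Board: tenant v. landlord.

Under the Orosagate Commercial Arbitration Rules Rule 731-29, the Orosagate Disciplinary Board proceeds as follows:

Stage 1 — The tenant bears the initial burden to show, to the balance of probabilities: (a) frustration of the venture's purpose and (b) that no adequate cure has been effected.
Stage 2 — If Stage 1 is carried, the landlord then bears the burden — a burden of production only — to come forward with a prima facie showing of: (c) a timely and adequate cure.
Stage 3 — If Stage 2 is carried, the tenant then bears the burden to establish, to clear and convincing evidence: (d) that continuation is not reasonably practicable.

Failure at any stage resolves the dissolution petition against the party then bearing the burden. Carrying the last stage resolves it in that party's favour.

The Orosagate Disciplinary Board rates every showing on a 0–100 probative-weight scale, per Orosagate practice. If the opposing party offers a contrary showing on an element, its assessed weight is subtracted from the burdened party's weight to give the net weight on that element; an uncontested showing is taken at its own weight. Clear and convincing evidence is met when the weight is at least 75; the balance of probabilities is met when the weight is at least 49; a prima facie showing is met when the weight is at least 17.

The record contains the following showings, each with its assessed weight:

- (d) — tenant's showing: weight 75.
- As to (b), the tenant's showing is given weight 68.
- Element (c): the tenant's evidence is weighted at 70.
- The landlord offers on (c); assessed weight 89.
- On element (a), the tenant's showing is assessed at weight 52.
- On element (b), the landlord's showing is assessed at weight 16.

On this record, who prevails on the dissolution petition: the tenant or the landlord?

tenant

At Stage 1 the tenant must meet the balance of probabilities (weight is at least 49): on (a) the weight is 52, ≥ 49, so (a) meets the standard; on (b) the weight is 68 less the opposing 16 gives net 52, ≥ 49, so (b) meets the standard.
  Stage 1 is satisfied; the onus moves to the landlord.
At Stage 2 the landlord must meet a prima facie showing (weight is at least 17): on (c) the weight is 89 less the opposing 70 gives net 19, which does reach 17, so (c) meets the standard.
  All elements met. The burden passes to the tenant.
At Stage 3 the tenant must meet clear and convincing evidence (weight is at least 75): on (d) the weight is 75, ≥ 75, so (d) meets the standard.
  Stage 3 carried; the final stage is satisfied.
Every stage carried; the tenant prevails.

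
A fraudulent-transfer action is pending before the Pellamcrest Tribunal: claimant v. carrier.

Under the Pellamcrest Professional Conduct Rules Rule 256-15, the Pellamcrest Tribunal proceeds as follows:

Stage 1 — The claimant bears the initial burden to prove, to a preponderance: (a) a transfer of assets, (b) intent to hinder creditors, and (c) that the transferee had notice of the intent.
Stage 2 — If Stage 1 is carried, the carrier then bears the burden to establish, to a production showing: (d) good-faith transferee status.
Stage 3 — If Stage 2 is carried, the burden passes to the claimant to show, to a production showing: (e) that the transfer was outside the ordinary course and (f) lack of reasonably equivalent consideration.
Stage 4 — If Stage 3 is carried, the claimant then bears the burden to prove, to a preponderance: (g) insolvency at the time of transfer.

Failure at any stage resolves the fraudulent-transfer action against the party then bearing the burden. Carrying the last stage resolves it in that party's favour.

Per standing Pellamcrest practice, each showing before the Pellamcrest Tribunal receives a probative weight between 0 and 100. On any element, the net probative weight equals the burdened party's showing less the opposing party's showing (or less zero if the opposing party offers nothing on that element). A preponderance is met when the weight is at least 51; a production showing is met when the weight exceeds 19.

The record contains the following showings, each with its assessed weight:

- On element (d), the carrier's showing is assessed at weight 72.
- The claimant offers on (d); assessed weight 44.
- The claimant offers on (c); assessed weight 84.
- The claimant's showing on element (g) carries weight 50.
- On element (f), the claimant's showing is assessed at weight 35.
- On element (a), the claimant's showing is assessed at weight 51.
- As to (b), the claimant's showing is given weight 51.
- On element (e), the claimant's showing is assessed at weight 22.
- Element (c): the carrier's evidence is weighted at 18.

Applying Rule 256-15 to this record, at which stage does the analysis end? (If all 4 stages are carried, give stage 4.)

stage 4

Stage 1 (claimant, a preponderance, weight is at least 51): (a) 51 ≥ 51 — meets; (b) 51 ≥ 51 — meets; (c) net 84−18=66 ≥ 51 — meets.
  All elements met. The burden passes to the carrier.
Stage 2 (carrier, a production showing, weight exceeds 19): (d) net 72−44=28 > 19 — meets.
  Stage 2 carried; the burden shifts to the claimant.
Stage 3 (claimant, a production showing, weight exceeds 19): (e) 22 > 19 — meets; (f) 35 > 19 — meets.
  Stage 3 is satisfied; the claimant continues to bear the burden.
Stage 4 (claimant, a preponderance, weight is at least 51): (g) 50 < 51 — fails.
  Not every element is met, so the claimant fails to carry Stage 4.
The analysis ends at Stage 4; the carrier prevails.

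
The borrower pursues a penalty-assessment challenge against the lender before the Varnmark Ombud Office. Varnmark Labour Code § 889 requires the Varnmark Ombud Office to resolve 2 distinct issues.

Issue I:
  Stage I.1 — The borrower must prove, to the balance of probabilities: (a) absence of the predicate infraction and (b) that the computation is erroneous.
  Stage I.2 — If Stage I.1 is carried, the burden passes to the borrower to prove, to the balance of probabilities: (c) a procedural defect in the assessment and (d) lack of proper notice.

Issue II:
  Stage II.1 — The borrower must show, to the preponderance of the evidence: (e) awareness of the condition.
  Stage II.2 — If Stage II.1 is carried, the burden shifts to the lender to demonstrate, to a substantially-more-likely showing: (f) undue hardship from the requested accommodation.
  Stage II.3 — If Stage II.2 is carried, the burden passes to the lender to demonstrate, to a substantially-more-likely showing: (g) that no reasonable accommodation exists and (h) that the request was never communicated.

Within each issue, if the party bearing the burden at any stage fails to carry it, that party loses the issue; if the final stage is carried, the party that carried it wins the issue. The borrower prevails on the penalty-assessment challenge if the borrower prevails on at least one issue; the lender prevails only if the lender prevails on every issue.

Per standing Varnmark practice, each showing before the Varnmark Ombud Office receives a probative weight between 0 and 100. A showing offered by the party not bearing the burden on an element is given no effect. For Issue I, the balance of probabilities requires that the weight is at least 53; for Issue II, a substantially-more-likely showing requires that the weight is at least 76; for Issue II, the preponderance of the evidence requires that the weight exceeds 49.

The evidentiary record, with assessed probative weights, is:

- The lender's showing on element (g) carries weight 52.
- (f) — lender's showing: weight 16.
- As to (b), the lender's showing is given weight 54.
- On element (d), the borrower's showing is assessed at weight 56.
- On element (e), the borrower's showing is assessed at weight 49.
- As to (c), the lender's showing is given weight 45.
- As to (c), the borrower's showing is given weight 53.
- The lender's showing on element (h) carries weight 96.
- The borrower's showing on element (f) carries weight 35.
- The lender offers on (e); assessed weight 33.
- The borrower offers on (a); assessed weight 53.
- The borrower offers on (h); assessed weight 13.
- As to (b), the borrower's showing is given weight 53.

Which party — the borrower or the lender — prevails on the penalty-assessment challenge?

borrower

— Issue I —
At Stage I.1 the borrower must meet the balance of probabilities (weight is at least 53): on (a) the weight is 53, ≥ 53, so (a) meets the standard; on (b) the weight is 53 (the lender's 54 is given no effect), which does reach 53, so (b) meets the standard.
  Stage I.1 carried; the burden remains with the borrower.
At Stage I.2 the borrower must meet the balance of probabilities (weight is at least 53): on (c) the weight is 53 (the lender's 45 is given no effect), which does reach 53, so (c) meets the standard; on (d) the weight is 56, which does reach 53, so (d) meets the standard.
  The borrower carries the last stage.
All stages carried — the borrower prevails on this issue.
— Issue II —
Stage II.1 (borrower, the preponderance of the evidence, weight exceeds 49): (e) 49 (lender's 33 disregarded) ≤ 49 — fails.
  Stage II.1 not carried; the borrower fails its burden.
So the lender prevails on this issue.
Per-issue: Issue I → borrower; Issue II → lender. The borrower must prevail on at least one issue; overall, the borrower prevails.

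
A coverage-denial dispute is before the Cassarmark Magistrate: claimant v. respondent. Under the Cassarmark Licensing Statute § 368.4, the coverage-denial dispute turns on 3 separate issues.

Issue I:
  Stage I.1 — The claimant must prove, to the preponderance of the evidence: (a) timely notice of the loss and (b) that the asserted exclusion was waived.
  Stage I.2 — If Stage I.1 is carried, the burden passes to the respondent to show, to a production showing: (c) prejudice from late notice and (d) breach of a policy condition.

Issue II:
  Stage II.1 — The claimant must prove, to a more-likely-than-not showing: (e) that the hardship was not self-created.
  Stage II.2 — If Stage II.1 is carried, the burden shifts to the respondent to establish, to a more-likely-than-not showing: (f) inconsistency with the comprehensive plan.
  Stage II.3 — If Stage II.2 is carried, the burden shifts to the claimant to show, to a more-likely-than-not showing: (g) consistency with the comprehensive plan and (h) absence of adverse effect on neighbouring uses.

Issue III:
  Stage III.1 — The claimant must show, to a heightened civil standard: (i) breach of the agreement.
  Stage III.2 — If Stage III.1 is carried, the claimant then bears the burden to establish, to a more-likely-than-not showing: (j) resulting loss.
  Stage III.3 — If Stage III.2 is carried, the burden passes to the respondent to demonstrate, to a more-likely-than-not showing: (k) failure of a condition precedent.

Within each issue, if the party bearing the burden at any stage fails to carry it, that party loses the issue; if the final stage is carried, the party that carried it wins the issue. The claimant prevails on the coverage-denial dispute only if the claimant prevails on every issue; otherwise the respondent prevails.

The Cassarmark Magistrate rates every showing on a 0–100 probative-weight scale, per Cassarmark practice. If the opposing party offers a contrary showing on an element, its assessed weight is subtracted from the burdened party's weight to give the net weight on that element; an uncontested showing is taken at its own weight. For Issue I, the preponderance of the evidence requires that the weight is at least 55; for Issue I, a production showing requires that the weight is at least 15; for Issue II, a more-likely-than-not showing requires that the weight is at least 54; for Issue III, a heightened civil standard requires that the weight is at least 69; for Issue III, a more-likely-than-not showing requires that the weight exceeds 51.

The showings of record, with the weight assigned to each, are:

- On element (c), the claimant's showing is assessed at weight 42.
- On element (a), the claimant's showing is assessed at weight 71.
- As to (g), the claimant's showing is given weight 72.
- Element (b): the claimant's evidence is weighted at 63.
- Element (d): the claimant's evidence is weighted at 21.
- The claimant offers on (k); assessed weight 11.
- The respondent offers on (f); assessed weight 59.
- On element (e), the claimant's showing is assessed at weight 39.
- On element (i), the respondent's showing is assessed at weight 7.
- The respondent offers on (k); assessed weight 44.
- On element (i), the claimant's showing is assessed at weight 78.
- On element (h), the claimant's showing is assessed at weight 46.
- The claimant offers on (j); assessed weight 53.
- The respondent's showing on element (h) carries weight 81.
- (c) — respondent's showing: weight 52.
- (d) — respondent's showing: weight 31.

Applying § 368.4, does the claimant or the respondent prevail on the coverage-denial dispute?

— Issue I —
At Stage I.1 the claimant must meet the preponderance of the evidence (weight is at least 55): on (a) the weight is 71, which does reach 55, so (a) meets the standard; on (b) the weight is 63, which does reach 55, so (b) meets the standard.
  Stage I.1 carried; the burden shifts to the respondent.
At Stage I.2 the respondent must meet a production showing (weight is at least 15): on (c) the weight is 52 less the opposing 42 gives net 10, < 15, so (c) does not meet the standard; on (d) the weight is 31 less the opposing 21 gives net 10, < 15, so (d) does not meet the standard.
  Stage I.2 not carried; the respondent fails its burden.
The claimant prevails on this issue.
— Issue II —
Stage II.1 (claimant, a more-likely-than-not showing, weight is at least 54): (e) 39 < 54 — fails.
  Stage II.1 not carried; the claimant fails its burden.
So the respondent prevails on this issue.
— Issue III —
At Stage III.1 the claimant must meet a heightened civil standard (weight is at least 69): on (i) the weight is 78 less the opposing 7 gives net 71, which does reach 69, so (i) meets the standard.
  All elements met. The claimant retains the burden for Stage III.2.
At Stage III.2 the claimant must meet a more-likely-than-not showing (weight exceeds 51): on (j) the weight is 53, which does exceed 51, so (j) meets the standard.
  Stage III.2 carried; the burden shifts to the respondent.
At Stage III.3 the respondent must meet a more-likely-than-not showing (weight exceeds 51): on (k) the weight is 44 less the opposing 11 gives net 33, ≤ 51, so (k) does not meet the standard.
  Stage III.3 not carried; the respondent fails its burden.
The claimant prevails on this issue.
Per-issue: Issue I → claimant; Issue II → respondent; Issue III → claimant. The claimant must prevail on every issue; overall, the respondent prevails.

respondent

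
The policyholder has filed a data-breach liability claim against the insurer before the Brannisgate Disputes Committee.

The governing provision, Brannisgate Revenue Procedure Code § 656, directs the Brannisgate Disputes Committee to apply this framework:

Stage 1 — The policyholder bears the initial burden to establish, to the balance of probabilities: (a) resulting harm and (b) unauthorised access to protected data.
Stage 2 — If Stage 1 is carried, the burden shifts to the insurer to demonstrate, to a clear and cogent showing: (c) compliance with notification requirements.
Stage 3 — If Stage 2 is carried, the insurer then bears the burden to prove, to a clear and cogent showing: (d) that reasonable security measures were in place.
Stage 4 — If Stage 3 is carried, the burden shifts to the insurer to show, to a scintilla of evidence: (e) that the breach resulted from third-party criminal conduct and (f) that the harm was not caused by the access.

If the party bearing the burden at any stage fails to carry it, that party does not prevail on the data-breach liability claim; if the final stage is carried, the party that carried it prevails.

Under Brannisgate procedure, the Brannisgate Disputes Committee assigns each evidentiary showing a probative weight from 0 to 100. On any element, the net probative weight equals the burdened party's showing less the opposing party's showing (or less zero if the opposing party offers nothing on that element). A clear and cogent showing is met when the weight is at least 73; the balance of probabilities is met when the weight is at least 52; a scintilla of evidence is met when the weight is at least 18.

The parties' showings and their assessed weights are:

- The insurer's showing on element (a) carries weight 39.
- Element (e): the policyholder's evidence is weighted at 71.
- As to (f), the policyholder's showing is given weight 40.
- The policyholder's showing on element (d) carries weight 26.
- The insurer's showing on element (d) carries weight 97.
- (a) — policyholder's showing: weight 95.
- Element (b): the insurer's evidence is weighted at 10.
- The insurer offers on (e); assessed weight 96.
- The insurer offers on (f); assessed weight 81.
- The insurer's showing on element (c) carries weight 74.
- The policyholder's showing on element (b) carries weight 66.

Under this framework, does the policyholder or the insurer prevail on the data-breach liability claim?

Stage 1 — burden on policyholder; standard: the balance of probabilities (weight is at least 52).
    (a): 95 − 39 = 56 ≥ 52 [met]
    (b): 66 − 10 = 56 ≥ 52 [met]
  All elements met. The burden passes to the insurer.
Stage 2 — burden on insurer; standard: a clear and cogent showing (weight is at least 73).
    (c): 74 ≥ 73 [met]
  Stage 2 is satisfied; the insurer continues to bear the burden.
Stage 3 — burden on insurer; standard: a clear and cogent showing (weight is at least 73).
    (d): 97 − 26 = 71 < 73 [not met]
  Stage 3 not carried; the insurer fails its burden.
So the policyholder prevails.

policyholder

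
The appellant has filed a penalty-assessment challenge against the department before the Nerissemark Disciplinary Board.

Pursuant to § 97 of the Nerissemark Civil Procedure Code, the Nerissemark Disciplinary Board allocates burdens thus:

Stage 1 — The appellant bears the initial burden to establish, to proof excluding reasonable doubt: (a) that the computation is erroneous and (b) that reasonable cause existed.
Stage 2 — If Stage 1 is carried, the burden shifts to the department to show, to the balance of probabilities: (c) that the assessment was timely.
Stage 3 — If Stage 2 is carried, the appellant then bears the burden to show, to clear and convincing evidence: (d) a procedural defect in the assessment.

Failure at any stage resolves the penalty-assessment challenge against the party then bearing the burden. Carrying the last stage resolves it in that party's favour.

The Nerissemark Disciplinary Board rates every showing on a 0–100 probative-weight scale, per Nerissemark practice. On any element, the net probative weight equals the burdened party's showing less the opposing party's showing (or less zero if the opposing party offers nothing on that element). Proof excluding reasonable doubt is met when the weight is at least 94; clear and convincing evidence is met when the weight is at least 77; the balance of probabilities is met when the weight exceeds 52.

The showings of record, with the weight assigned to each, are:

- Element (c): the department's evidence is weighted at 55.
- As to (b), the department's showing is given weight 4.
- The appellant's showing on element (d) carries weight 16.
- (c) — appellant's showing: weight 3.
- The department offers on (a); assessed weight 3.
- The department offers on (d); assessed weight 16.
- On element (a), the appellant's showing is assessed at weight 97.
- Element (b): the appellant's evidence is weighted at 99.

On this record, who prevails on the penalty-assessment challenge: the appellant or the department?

Stage 1 (appellant, proof excluding reasonable doubt, weight is at least 94): (a) net 97−3=94 ≥ 94 — meets; (b) net 99−4=95 ≥ 94 — meets.
  All elements met. The burden passes to the department.
Stage 2 (department, the balance of probabilities, weight exceeds 52): (c) net 55−3=52 ≤ 52 — fails.
  Stage 2 not carried; the department fails its burden.
So the appellant prevails.

appellant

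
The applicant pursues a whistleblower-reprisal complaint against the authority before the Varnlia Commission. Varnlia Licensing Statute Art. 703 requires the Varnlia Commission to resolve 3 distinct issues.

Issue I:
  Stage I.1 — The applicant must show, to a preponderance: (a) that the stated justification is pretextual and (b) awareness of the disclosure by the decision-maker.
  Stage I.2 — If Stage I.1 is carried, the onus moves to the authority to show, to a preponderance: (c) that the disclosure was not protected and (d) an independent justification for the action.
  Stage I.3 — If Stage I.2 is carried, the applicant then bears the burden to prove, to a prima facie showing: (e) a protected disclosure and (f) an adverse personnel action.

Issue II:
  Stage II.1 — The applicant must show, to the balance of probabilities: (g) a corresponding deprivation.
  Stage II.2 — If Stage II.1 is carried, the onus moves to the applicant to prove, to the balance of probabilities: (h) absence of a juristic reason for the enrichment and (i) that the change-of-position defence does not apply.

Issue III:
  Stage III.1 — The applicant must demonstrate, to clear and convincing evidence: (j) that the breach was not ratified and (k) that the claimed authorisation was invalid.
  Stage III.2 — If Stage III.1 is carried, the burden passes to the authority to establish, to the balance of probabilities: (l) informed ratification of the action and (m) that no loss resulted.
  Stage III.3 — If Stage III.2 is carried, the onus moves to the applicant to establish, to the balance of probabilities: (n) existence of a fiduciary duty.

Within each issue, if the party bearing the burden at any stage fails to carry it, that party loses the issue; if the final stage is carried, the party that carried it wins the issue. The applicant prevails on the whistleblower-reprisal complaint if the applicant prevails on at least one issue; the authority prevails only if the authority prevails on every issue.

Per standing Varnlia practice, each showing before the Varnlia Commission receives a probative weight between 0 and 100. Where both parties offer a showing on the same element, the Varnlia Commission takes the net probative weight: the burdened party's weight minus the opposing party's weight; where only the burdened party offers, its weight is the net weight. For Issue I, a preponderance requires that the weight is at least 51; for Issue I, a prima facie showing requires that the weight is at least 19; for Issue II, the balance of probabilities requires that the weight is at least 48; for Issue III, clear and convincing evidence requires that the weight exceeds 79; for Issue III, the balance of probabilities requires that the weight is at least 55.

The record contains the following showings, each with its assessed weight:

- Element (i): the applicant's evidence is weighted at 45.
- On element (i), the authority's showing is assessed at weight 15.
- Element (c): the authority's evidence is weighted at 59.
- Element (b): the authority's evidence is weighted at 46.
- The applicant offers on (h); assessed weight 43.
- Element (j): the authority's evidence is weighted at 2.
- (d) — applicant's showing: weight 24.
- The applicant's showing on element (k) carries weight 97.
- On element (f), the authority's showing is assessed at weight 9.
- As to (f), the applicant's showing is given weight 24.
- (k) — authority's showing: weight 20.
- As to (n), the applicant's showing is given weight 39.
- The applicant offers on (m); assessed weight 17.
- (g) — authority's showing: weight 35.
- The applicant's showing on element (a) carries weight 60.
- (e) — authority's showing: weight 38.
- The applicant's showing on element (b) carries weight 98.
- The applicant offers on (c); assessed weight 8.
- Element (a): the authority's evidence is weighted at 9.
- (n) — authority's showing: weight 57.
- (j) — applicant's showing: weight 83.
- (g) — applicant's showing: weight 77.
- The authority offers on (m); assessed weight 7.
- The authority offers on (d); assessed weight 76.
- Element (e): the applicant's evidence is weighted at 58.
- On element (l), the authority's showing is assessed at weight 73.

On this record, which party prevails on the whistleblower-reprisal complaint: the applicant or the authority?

authority

— Issue I —
Stage I.1 (applicant, a preponderance, weight is at least 51): (a) net 60−9=51 ≥ 51 — meets; (b) net 98−46=52 ≥ 51 — meets.
  All elements met. The burden passes to the authority.
Stage I.2 (authority, a preponderance, weight is at least 51): (c) net 59−8=51 ≥ 51 — meets; (d) net 76−24=52 ≥ 51 — meets.
  Stage I.2 is satisfied; the onus moves to the applicant.
Stage I.3 (applicant, a prima facie showing, weight is at least 19): (e) net 58−38=20 ≥ 19 — meets; (f) net 24−9=15 < 19 — fails.
  Not every element is met, so the applicant fails to carry Stage I.3.
The authority prevails on this issue.
— Issue II —
Stage II.1 (applicant, the balance of probabilities, weight is at least 48): (g) net 77−35=42 < 48 — fails.
  Not every element is met, so the applicant fails to carry Stage II.1.
The analysis ends at Stage II.1; the authority prevails on this issue.
— Issue III —
Stage III.1 — burden on applicant; standard: clear and convincing evidence (weight exceeds 79).
    (j): 83 − 2 = 81 > 79 [met]
    (k): 97 − 20 = 77 ≤ 79 [not met]
  Stage III.1 not carried; the applicant fails its burden.
The authority prevails on this issue.
Per-issue: Issue I → authority; Issue II → authority; Issue III → authority. The applicant must prevail on at least one issue; overall, the authority prevails.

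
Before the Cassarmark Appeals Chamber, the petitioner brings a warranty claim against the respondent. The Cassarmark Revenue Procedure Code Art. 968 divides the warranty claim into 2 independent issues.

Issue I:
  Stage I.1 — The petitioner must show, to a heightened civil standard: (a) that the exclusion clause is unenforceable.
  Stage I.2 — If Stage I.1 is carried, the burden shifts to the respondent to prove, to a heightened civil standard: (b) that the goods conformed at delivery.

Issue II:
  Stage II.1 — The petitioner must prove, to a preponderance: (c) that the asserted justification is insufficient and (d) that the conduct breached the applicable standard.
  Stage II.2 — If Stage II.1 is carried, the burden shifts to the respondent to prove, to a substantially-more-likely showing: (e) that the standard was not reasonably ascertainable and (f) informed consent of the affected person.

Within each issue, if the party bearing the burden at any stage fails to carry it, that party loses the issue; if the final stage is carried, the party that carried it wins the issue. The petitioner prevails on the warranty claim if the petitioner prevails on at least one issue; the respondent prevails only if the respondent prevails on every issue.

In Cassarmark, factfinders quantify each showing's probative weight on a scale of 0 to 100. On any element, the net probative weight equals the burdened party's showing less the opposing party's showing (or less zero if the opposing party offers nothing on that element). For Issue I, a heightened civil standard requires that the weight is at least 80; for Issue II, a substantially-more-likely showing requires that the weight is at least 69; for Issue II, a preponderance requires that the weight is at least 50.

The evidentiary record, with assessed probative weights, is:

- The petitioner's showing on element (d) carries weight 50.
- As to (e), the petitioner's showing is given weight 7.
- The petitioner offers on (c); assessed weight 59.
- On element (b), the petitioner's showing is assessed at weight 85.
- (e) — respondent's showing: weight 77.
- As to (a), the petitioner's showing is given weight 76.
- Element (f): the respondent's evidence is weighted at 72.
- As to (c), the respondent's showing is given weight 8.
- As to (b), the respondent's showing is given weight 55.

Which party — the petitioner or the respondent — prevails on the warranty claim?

— Issue I —
Stage I.1 (petitioner, a heightened civil standard, weight is at least 80): (a) 76 < 80 — fails.
  The petitioner does not carry Stage I.1.
The analysis ends at Stage I.1; the respondent prevails on this issue.
— Issue II —
Stage II.1 (petitioner, a preponderance, weight is at least 50): (c) net 59−8=51 ≥ 50 — meets; (d) 50 ≥ 50 — meets.
  Stage II.1 is satisfied; the onus moves to the respondent.
Stage II.2 (respondent, a substantially-more-likely showing, weight is at least 69): (e) net 77−7=70 ≥ 69 — meets; (f) 72 ≥ 69 — meets.
  All elements met at the final stage.
Every stage carried; the respondent prevails on this issue.
Per-issue: Issue I → respondent; Issue II → respondent. The petitioner must prevail on at least one issue; overall, the respondent prevails.

respondent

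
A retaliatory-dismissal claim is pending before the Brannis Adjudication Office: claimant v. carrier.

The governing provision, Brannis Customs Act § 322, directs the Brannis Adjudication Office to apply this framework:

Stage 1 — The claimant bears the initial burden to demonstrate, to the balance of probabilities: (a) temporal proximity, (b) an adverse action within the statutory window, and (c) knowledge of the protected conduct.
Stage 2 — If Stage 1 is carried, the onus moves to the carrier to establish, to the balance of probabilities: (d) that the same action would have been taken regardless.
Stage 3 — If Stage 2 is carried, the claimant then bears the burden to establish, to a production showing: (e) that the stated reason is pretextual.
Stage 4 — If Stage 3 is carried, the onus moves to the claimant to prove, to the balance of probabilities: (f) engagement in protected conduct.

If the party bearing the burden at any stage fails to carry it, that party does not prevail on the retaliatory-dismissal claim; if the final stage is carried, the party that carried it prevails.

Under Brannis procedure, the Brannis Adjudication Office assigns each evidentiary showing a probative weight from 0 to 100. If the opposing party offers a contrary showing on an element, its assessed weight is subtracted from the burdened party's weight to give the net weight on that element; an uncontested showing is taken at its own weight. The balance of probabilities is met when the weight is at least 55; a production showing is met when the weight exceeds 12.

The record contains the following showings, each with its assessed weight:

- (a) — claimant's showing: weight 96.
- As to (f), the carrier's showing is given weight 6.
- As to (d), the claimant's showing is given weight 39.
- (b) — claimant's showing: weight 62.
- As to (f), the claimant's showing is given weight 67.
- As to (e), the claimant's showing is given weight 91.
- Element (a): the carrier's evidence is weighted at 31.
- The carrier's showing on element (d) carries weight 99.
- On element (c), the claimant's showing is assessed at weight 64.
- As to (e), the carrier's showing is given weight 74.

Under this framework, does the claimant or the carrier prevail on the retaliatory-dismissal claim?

Stage 1 (claimant, the balance of probabilities, weight is at least 55): (a) net 96−31=65 ≥ 55 — meets; (b) 62 ≥ 55 — meets; (c) 64 ≥ 55 — meets.
  Stage 1 carried; the burden shifts to the carrier.
Stage 2 (carrier, the balance of probabilities, weight is at least 55): (d) net 99−39=60 ≥ 55 — meets.
  Stage 2 is satisfied; the onus moves to the claimant.
Stage 3 (claimant, a production showing, weight exceeds 12): (e) net 91−74=17 > 12 — meets.
  Stage 3 carried; the burden remains with the claimant.
Stage 4 (claimant, the balance of probabilities, weight is at least 55): (f) net 67−6=61 ≥ 55 — meets.
  All elements met at the final stage.
With every stage satisfied, the claimant prevails.

claimant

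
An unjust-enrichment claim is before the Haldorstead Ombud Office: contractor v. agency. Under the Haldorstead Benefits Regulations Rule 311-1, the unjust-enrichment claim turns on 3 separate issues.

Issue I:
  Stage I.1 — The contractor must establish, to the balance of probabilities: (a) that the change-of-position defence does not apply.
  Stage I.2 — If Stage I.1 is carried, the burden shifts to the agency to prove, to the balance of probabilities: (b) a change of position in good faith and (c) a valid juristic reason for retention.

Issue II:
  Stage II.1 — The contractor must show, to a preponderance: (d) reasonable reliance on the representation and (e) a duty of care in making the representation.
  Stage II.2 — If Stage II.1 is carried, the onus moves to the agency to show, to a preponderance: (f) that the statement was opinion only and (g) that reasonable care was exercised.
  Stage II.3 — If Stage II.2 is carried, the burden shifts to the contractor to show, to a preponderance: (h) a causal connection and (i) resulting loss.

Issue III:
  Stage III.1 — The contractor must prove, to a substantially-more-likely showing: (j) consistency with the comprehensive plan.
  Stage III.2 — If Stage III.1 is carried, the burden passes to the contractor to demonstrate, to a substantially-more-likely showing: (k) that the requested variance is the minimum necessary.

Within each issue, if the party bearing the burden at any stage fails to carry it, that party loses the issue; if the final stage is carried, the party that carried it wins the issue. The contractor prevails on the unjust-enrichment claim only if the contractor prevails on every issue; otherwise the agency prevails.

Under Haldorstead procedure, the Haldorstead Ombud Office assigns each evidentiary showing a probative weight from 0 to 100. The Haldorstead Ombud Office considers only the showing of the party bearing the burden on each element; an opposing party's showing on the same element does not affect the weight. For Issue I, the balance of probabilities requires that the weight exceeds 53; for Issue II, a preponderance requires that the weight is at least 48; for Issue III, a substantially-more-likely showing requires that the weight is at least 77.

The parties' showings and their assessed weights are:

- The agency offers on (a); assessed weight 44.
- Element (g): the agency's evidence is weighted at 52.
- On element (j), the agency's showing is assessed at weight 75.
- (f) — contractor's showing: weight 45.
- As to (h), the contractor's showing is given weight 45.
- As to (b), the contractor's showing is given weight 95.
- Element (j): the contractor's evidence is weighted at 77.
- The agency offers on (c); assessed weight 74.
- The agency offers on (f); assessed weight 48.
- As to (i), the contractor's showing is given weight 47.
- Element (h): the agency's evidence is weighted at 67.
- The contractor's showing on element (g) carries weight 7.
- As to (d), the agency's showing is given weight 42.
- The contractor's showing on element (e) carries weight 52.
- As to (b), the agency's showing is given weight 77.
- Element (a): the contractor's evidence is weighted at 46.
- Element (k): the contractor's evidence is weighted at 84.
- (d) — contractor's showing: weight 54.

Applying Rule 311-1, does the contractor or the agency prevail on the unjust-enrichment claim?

— Issue I —
At Stage I.1 the contractor must meet the balance of probabilities (weight exceeds 53): on (a) the weight is 46 (the agency's 44 is given no effect), ≤ 53, so (a) does not meet the standard.
  The contractor does not carry Stage I.1.
The analysis ends at Stage I.1; the agency prevails on this issue.
— Issue II —
At Stage II.1 the contractor must meet a preponderance (weight is at least 48): on (d) the weight is 54 (the agency's 42 is given no effect), ≥ 48, so (d) meets the standard; on (e) the weight is 52, ≥ 48, so (e) meets the standard.
  Stage II.1 is satisfied; the onus moves to the agency.
At Stage II.2 the agency must meet a preponderance (weight is at least 48): on (f) the weight is 48 (the contractor's 45 is given no effect), which does reach 48, so (f) meets the standard; on (g) the weight is 52 (the contractor's 7 is given no effect), which does reach 48, so (g) meets the standard.
  Stage II.2 is satisfied; the onus moves to the contractor.
At Stage II.3 the contractor must meet a preponderance (weight is at least 48): on (h) the weight is 45 (the agency's 67 is given no effect), < 48, so (h) does not meet the standard; on (i) the weight is 47, < 48, so (i) does not meet the standard.
  The contractor does not carry Stage II.3.
The analysis ends at Stage II.3; the agency prevails on this issue.
— Issue III —
Stage III.1 (contractor, a substantially-more-likely showing, weight is at least 77): (j) 77 (agency's 75 disregarded) ≥ 77 — meets.
  All elements met. The contractor retains the burden for Stage III.2.
Stage III.2 (contractor, a substantially-more-likely showing, weight is at least 77): (k) 84 ≥ 77 — meets.
  All elements met at the final stage.
All stages carried — the contractor prevails on this issue.
Per-issue: Issue I → agency; Issue II → agency; Issue III → contractor. The contractor must prevail on every issue; overall, the agency prevails.

agency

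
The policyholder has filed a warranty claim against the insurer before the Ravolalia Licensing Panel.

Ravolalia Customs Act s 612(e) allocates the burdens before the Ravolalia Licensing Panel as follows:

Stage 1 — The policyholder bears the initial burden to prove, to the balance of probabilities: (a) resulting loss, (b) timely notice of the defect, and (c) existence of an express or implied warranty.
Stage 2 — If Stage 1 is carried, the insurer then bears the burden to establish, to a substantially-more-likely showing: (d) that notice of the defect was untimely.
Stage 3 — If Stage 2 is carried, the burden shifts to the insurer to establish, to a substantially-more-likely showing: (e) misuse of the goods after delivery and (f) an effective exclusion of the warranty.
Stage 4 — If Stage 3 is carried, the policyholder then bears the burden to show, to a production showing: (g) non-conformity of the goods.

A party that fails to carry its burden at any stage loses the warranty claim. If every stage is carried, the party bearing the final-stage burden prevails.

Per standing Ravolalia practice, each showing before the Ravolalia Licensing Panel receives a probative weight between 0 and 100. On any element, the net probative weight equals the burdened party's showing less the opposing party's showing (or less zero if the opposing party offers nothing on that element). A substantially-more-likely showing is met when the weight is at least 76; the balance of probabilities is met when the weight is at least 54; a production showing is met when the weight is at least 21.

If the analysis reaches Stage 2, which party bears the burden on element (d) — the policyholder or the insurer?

Stage 2's rule assigns the burden to the insurer (to a substantially-more-likely showing).

insurer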